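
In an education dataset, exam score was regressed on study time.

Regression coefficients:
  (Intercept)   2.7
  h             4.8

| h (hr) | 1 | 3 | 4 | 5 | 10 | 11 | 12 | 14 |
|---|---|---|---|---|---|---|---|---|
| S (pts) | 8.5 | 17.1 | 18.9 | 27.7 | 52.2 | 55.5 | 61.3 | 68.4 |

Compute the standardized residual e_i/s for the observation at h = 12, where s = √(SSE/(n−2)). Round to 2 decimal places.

0.60

h=1: Ŝ = 2.7 + 4.8·1 = 7.5; e = 8.5 − 7.5 = 1
h=3: Ŝ = 2.7 + 4.8·3 = 17.1; e = 17.1 − 17.1 = 0
h=4: Ŝ = 2.7 + 4.8·4 = 21.9; e = 18.9 − 21.9 = -3
h=5: Ŝ = 2.7 + 4.8·5 = 26.7; e = 27.7 − 26.7 = 1
h=10: Ŝ = 2.7 + 4.8·10 = 50.7; e = 52.2 − 50.7 = 1.5
h=11: Ŝ = 2.7 + 4.8·11 = 55.5; e = 55.5 − 55.5 = 0
h=12: Ŝ = 2.7 + 4.8·12 = 60.3; e = 61.3 − 60.3 = 1
h=14: Ŝ = 2.7 + 4.8·14 = 69.9; e = 68.4 − 69.9 = -1.5
SSE = 1 + 0 + 9 + 1 + 2.25 + 0 + 1 + 2.25 = 16.5
s = √(16.5/6) = 1.65831
e/s = 1 / 1.65831 = 0.60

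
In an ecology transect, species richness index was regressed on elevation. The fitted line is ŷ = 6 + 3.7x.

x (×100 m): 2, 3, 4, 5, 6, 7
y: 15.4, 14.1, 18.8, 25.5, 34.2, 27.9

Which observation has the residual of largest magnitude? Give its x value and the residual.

x=2: ŷ = 6 + 3.7·2 = 13.4; e = 15.4 − 13.4 = 2
x=3: ŷ = 6 + 3.7·3 = 17.1; e = 14.1 − 17.1 = -3
x=4: ŷ = 6 + 3.7·4 = 20.8; e = 18.8 − 20.8 = -2
x=5: ŷ = 6 + 3.7·5 = 24.5; e = 25.5 − 24.5 = 1
x=6: ŷ = 6 + 3.7·6 = 28.2; e = 34.2 − 28.2 = 6
x=7: ŷ = 6 + 3.7·7 = 31.9; e = 27.9 − 31.9 = -4
Largest |e| is 6 at x = 6, residual 6.

x = 6, e = 6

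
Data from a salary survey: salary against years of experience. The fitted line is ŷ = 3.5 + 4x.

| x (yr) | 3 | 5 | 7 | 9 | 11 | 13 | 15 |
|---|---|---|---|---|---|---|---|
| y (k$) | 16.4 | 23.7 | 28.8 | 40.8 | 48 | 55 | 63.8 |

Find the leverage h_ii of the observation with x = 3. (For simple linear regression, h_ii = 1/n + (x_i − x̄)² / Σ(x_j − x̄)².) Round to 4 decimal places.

h = 0.4643

x̄ = (3 + 5 + 7 + 9 + 11 + 13 + 15)/7 = 9
Σ(x − x̄)² = 36 + 16 + 4 + 0 + 4 + 16 + 36 = 112
h = 1/7 + (-6)²/112 = 0.142857 + 0.321429 = 0.4643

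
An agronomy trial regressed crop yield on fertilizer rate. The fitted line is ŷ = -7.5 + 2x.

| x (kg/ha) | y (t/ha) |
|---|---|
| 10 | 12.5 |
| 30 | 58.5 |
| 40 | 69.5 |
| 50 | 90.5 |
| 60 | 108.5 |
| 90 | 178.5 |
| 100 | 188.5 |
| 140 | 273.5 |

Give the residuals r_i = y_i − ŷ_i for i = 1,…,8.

x=10: ŷ = -7.5 + 2·10 = 12.5; r = 12.5 − 12.5 = 0
x=30: ŷ = -7.5 + 2·30 = 52.5; r = 58.5 − 52.5 = 6
x=40: ŷ = -7.5 + 2·40 = 72.5; r = 69.5 − 72.5 = -3
x=50: ŷ = -7.5 + 2·50 = 92.5; r = 90.5 − 92.5 = -2
x=60: ŷ = -7.5 + 2·60 = 112.5; r = 108.5 − 112.5 = -4
x=90: ŷ = -7.5 + 2·90 = 172.5; r = 178.5 − 172.5 = 6
x=100: ŷ = -7.5 + 2·100 = 192.5; r = 188.5 − 192.5 = -4
x=140: ŷ = -7.5 + 2·140 = 272.5; r = 273.5 − 272.5 = 1

0, 6, -3, -2, -4, 6, -4, 1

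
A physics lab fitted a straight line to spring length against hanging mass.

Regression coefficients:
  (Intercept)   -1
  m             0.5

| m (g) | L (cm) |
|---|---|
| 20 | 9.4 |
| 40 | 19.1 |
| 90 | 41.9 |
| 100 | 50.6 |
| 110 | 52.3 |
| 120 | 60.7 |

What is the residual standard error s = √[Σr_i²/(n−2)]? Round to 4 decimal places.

m=20: ŷ = -1 + 0.5·20 = 9; r = 9.4 − 9 = 0.4
m=40: ŷ = -1 + 0.5·40 = 19; r = 19.1 − 19 = 0.1
m=90: ŷ = -1 + 0.5·90 = 44; r = 41.9 − 44 = -2.1
m=100: ŷ = -1 + 0.5·100 = 49; r = 50.6 − 49 = 1.6
m=110: ŷ = -1 + 0.5·110 = 54; r = 52.3 − 54 = -1.7
m=120: ŷ = -1 + 0.5·120 = 59; r = 60.7 − 59 = 1.7
SSE = 0.16 + 0.01 + 4.41 + 2.56 + 2.89 + 2.89 = 12.92
s = √(12.92/4) = √3.23 ≈ 1.7972

s = 1.7972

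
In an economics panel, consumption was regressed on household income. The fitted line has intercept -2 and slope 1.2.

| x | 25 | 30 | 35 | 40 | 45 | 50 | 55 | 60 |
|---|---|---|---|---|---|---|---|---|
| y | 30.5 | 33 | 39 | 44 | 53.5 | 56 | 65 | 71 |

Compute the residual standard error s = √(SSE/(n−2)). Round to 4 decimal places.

s = 1.8484

x=25: ŷ = -2 + 1.2·25 = 28; r = 30.5 − 28 = 2.5
x=30: ŷ = -2 + 1.2·30 = 34; r = 33 − 34 = -1
x=35: ŷ = -2 + 1.2·35 = 40; r = 39 − 40 = -1
x=40: ŷ = -2 + 1.2·40 = 46; r = 44 − 46 = -2
x=45: ŷ = -2 + 1.2·45 = 52; r = 53.5 − 52 = 1.5
x=50: ŷ = -2 + 1.2·50 = 58; r = 56 − 58 = -2
x=55: ŷ = -2 + 1.2·55 = 64; r = 65 − 64 = 1
x=60: ŷ = -2 + 1.2·60 = 70; r = 71 − 70 = 1
SSE = 6.25 + 1 + 1 + 4 + 2.25 + 4 + 1 + 1 = 20.5
s = √(20.5/6) = √3.41667 ≈ 1.8484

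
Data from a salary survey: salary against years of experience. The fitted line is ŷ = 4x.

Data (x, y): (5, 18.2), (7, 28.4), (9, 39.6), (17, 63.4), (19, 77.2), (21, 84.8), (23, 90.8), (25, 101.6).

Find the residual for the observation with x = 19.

r = 1.2

ŷ = 4·19 = 76
r = 77.2 − 76 = 1.2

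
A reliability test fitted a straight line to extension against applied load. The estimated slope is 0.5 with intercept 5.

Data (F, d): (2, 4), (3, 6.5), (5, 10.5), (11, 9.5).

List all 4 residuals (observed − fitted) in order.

F=2: d̂ = 5 + 0.5·2 = 6; r = 4 − 6 = -2
F=3: d̂ = 5 + 0.5·3 = 6.5; r = 6.5 − 6.5 = 0
F=5: d̂ = 5 + 0.5·5 = 7.5; r = 10.5 − 7.5 = 3
F=11: d̂ = 5 + 0.5·11 = 10.5; r = 9.5 − 10.5 = -1

-2, 0, 3, -1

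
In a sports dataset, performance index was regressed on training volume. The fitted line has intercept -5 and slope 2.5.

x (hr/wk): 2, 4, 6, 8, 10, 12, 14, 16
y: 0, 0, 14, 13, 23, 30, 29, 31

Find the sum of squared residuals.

x=2: ŷ = -5 + 2.5·2 = 0; e = 0 − 0 = 0
x=4: ŷ = -5 + 2.5·4 = 5; e = 0 − 5 = -5
x=6: ŷ = -5 + 2.5·6 = 10; e = 14 − 10 = 4
x=8: ŷ = -5 + 2.5·8 = 15; e = 13 − 15 = -2
x=10: ŷ = -5 + 2.5·10 = 20; e = 23 − 20 = 3
x=12: ŷ = -5 + 2.5·12 = 25; e = 30 − 25 = 5
x=14: ŷ = -5 + 2.5·14 = 30; e = 29 − 30 = -1
x=16: ŷ = -5 + 2.5·16 = 35; e = 31 − 35 = -4
SSE = 0 + 25 + 16 + 4 + 9 + 25 + 1 + 16 = 96

SSE = 96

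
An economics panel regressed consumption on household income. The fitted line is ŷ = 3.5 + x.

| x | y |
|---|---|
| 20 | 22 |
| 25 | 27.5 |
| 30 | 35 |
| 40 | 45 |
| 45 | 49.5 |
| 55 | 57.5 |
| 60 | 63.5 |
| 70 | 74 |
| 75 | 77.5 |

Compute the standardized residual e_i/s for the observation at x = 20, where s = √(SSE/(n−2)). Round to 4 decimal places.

-1.1966

x=20: ŷ = 3.5 + 20 = 23.5; e = 22 − 23.5 = -1.5
x=25: ŷ = 3.5 + 25 = 28.5; e = 27.5 − 28.5 = -1
x=30: ŷ = 3.5 + 30 = 33.5; e = 35 − 33.5 = 1.5
x=40: ŷ = 3.5 + 40 = 43.5; e = 45 − 43.5 = 1.5
x=45: ŷ = 3.5 + 45 = 48.5; e = 49.5 − 48.5 = 1
x=55: ŷ = 3.5 + 55 = 58.5; e = 57.5 − 58.5 = -1
x=60: ŷ = 3.5 + 60 = 63.5; e = 63.5 − 63.5 = 0
x=70: ŷ = 3.5 + 70 = 73.5; e = 74 − 73.5 = 0.5
x=75: ŷ = 3.5 + 75 = 78.5; e = 77.5 − 78.5 = -1
SSE = 2.25 + 1 + 2.25 + 2.25 + 1 + 1 + 0 + 0.25 + 1 = 11
s = √(11/7) = 1.25357
e/s = -1.5 / 1.25357 = -1.1966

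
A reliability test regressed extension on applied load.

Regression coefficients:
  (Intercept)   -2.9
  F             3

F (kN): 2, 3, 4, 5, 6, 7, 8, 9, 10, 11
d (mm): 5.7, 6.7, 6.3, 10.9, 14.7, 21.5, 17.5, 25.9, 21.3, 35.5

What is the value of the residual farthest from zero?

F=2: ŷ = -2.9 + 3·2 = 3.1; e = 5.7 − 3.1 = 2.6
F=3: ŷ = -2.9 + 3·3 = 6.1; e = 6.7 − 6.1 = 0.6
F=4: ŷ = -2.9 + 3·4 = 9.1; e = 6.3 − 9.1 = -2.8
F=5: ŷ = -2.9 + 3·5 = 12.1; e = 10.9 − 12.1 = -1.2
F=6: ŷ = -2.9 + 3·6 = 15.1; e = 14.7 − 15.1 = -0.4
F=7: ŷ = -2.9 + 3·7 = 18.1; e = 21.5 − 18.1 = 3.4
F=8: ŷ = -2.9 + 3·8 = 21.1; e = 17.5 − 21.1 = -3.6
F=9: ŷ = -2.9 + 3·9 = 24.1; e = 25.9 − 24.1 = 1.8
F=10: ŷ = -2.9 + 3·10 = 27.1; e = 21.3 − 27.1 = -5.8
F=11: ŷ = -2.9 + 3·11 = 30.1; e = 35.5 − 30.1 = 5.4
Largest |e| is 5.8 at F = 10, residual -5.8.

e = -5.8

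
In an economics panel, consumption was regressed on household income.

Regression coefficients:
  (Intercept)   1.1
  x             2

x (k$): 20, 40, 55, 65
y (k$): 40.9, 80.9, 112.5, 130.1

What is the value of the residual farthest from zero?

e = 1.4

x=20: ŷ = 1.1 + 2·20 = 41.1; e = 40.9 − 41.1 = -0.2
x=40: ŷ = 1.1 + 2·40 = 81.1; e = 80.9 − 81.1 = -0.2
x=55: ŷ = 1.1 + 2·55 = 111.1; e = 112.5 − 111.1 = 1.4
x=65: ŷ = 1.1 + 2·65 = 131.1; e = 130.1 − 131.1 = -1
Largest |e| is 1.4 at x = 55, residual 1.4.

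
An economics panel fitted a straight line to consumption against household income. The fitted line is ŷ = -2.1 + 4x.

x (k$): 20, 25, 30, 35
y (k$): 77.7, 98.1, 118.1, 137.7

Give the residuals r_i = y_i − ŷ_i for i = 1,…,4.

-0.2, 0.2, 0.2, -0.2

x=20: ŷ = -2.1 + 4·20 = 77.9; r = 77.7 − 77.9 = -0.2
x=25: ŷ = -2.1 + 4·25 = 97.9; r = 98.1 − 97.9 = 0.2
x=30: ŷ = -2.1 + 4·30 = 117.9; r = 118.1 − 117.9 = 0.2
x=35: ŷ = -2.1 + 4·35 = 137.9; r = 137.7 − 137.9 = -0.2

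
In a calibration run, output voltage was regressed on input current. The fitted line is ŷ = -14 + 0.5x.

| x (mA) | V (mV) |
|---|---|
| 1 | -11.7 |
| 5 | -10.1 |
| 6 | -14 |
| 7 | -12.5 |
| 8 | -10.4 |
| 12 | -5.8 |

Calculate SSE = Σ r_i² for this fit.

SSE = 23.2

x=1: ŷ = -14 + 0.5·1 = -13.5; r = -11.7 − (-13.5) = 1.8
x=5: ŷ = -14 + 0.5·5 = -11.5; r = -10.1 − (-11.5) = 1.4
x=6: ŷ = -14 + 0.5·6 = -11; r = -14 − (-11) = -3
x=7: ŷ = -14 + 0.5·7 = -10.5; r = -12.5 − (-10.5) = -2
x=8: ŷ = -14 + 0.5·8 = -10; r = -10.4 − (-10) = -0.4
x=12: ŷ = -14 + 0.5·12 = -8; r = -5.8 − (-8) = 2.2
SSE = 3.24 + 1.96 + 9 + 4 + 0.16 + 4.84 = 23.2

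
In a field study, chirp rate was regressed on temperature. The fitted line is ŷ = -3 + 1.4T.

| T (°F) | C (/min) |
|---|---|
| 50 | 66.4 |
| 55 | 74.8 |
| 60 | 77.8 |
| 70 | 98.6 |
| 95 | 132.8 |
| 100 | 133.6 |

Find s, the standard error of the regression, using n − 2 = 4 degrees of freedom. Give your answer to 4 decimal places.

T=50: ŷ = -3 + 1.4·50 = 67; r = 66.4 − 67 = -0.6
T=55: ŷ = -3 + 1.4·55 = 74; r = 74.8 − 74 = 0.8
T=60: ŷ = -3 + 1.4·60 = 81; r = 77.8 − 81 = -3.2
T=70: ŷ = -3 + 1.4·70 = 95; r = 98.6 − 95 = 3.6
T=95: ŷ = -3 + 1.4·95 = 130; r = 132.8 − 130 = 2.8
T=100: ŷ = -3 + 1.4·100 = 137; r = 133.6 − 137 = -3.4
SSE = 0.36 + 0.64 + 10.24 + 12.96 + 7.84 + 11.56 = 43.6
s = √(43.6/4) = √10.9 ≈ 3.3015

s = 3.3015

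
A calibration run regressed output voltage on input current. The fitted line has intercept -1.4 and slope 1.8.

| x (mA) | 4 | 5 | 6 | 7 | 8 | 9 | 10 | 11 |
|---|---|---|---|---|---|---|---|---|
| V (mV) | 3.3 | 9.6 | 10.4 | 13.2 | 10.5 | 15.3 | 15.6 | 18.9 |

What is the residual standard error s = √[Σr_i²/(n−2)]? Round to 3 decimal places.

s = 1.958

x=4: ŷ = -1.4 + 1.8·4 = 5.8; r = 3.3 − 5.8 = -2.5
x=5: ŷ = -1.4 + 1.8·5 = 7.6; r = 9.6 − 7.6 = 2
x=6: ŷ = -1.4 + 1.8·6 = 9.4; r = 10.4 − 9.4 = 1
x=7: ŷ = -1.4 + 1.8·7 = 11.2; r = 13.2 − 11.2 = 2
x=8: ŷ = -1.4 + 1.8·8 = 13; r = 10.5 − 13 = -2.5
x=9: ŷ = -1.4 + 1.8·9 = 14.8; r = 15.3 − 14.8 = 0.5
x=10: ŷ = -1.4 + 1.8·10 = 16.6; r = 15.6 − 16.6 = -1
x=11: ŷ = -1.4 + 1.8·11 = 18.4; r = 18.9 − 18.4 = 0.5
SSE = 6.25 + 4 + 1 + 4 + 6.25 + 0.25 + 1 + 0.25 = 23
s = √(23/6) = √3.83333 ≈ 1.958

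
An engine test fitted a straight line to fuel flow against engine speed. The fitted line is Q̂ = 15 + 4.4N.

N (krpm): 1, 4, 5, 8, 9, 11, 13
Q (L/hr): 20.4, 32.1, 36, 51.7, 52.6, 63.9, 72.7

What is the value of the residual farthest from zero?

N=1: Q̂ = 15 + 4.4·1 = 19.4; r = 20.4 − 19.4 = 1
N=4: Q̂ = 15 + 4.4·4 = 32.6; r = 32.1 − 32.6 = -0.5
N=5: Q̂ = 15 + 4.4·5 = 37; r = 36 − 37 = -1
N=8: Q̂ = 15 + 4.4·8 = 50.2; r = 51.7 − 50.2 = 1.5
N=9: Q̂ = 15 + 4.4·9 = 54.6; r = 52.6 − 54.6 = -2
N=11: Q̂ = 15 + 4.4·11 = 63.4; r = 63.9 − 63.4 = 0.5
N=13: Q̂ = 15 + 4.4·13 = 72.2; r = 72.7 − 72.2 = 0.5
Largest |r| is 2 at N = 9, residual -2.

r = -2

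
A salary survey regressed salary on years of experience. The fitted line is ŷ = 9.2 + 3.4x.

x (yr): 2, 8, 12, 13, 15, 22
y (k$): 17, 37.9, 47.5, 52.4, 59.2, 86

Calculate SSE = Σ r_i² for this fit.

x=2: ŷ = 9.2 + 3.4·2 = 16; r = 17 − 16 = 1
x=8: ŷ = 9.2 + 3.4·8 = 36.4; r = 37.9 − 36.4 = 1.5
x=12: ŷ = 9.2 + 3.4·12 = 50; r = 47.5 − 50 = -2.5
x=13: ŷ = 9.2 + 3.4·13 = 53.4; r = 52.4 − 53.4 = -1
x=15: ŷ = 9.2 + 3.4·15 = 60.2; r = 59.2 − 60.2 = -1
x=22: ŷ = 9.2 + 3.4·22 = 84; r = 86 − 84 = 2
SSE = 1 + 2.25 + 6.25 + 1 + 1 + 4 = 15.5

SSE = 15.5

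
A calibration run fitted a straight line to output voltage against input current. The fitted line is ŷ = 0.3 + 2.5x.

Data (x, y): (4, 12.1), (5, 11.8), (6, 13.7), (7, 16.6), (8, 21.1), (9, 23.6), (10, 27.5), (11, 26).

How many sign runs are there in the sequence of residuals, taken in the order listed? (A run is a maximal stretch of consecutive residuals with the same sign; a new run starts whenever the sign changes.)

x=4: ŷ = 0.3 + 2.5·4 = 10.3; e = 12.1 − 10.3 = 1.8
x=5: ŷ = 0.3 + 2.5·5 = 12.8; e = 11.8 − 12.8 = -1
x=6: ŷ = 0.3 + 2.5·6 = 15.3; e = 13.7 − 15.3 = -1.6
x=7: ŷ = 0.3 + 2.5·7 = 17.8; e = 16.6 − 17.8 = -1.2
x=8: ŷ = 0.3 + 2.5·8 = 20.3; e = 21.1 − 20.3 = 0.8
x=9: ŷ = 0.3 + 2.5·9 = 22.8; e = 23.6 − 22.8 = 0.8
x=10: ŷ = 0.3 + 2.5·10 = 25.3; e = 27.5 − 25.3 = 2.2
x=11: ŷ = 0.3 + 2.5·11 = 27.8; e = 26 − 27.8 = -1.8
Signs: + − − − + + + −
Runs: +×1, −×3, +×3, −×1 → 4

4 runs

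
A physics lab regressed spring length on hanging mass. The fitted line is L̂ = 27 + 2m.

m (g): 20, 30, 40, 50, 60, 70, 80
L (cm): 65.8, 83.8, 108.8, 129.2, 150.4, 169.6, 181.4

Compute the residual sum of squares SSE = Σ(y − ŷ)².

m=20: L̂ = 27 + 2·20 = 67; e = 65.8 − 67 = -1.2
m=30: L̂ = 27 + 2·30 = 87; e = 83.8 − 87 = -3.2
m=40: L̂ = 27 + 2·40 = 107; e = 108.8 − 107 = 1.8
m=50: L̂ = 27 + 2·50 = 127; e = 129.2 − 127 = 2.2
m=60: L̂ = 27 + 2·60 = 147; e = 150.4 − 147 = 3.4
m=70: L̂ = 27 + 2·70 = 167; e = 169.6 − 167 = 2.6
m=80: L̂ = 27 + 2·80 = 187; e = 181.4 − 187 = -5.6
SSE = 1.44 + 10.24 + 3.24 + 4.84 + 11.56 + 6.76 + 31.36 = 69.44

SSE = 69.44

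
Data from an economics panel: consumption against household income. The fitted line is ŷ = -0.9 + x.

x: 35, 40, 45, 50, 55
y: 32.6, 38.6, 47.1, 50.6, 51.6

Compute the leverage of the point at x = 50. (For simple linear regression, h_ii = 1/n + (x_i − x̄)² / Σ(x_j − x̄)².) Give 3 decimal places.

h = 0.300

x̄ = (35 + 40 + 45 + 50 + 55)/5 = 45
Σ(x − x̄)² = 100 + 25 + 0 + 25 + 100 = 250
h = 1/5 + (5)²/250 = 0.2 + 0.1 = 0.300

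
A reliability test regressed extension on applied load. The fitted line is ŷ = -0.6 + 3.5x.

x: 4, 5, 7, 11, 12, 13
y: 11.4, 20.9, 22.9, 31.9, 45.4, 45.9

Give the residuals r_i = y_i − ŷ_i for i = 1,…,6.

-2, 4, -1, -6, 4, 1

x=4: ŷ = -0.6 + 3.5·4 = 13.4; r = 11.4 − 13.4 = -2
x=5: ŷ = -0.6 + 3.5·5 = 16.9; r = 20.9 − 16.9 = 4
x=7: ŷ = -0.6 + 3.5·7 = 23.9; r = 22.9 − 23.9 = -1
x=11: ŷ = -0.6 + 3.5·11 = 37.9; r = 31.9 − 37.9 = -6
x=12: ŷ = -0.6 + 3.5·12 = 41.4; r = 45.4 − 41.4 = 4
x=13: ŷ = -0.6 + 3.5·13 = 44.9; r = 45.9 − 44.9 = 1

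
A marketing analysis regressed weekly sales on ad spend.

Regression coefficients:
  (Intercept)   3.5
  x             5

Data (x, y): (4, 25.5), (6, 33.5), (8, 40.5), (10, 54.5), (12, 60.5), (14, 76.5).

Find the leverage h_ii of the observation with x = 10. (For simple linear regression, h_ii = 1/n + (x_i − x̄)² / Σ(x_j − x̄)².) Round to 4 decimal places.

h = 0.1810

x̄ = (4 + 6 + 8 + 10 + 12 + 14)/6 = 9
Σ(x − x̄)² = 25 + 9 + 1 + 1 + 9 + 25 = 70
h = 1/6 + (1)²/70 = 0.166667 + 0.0142857 = 0.1810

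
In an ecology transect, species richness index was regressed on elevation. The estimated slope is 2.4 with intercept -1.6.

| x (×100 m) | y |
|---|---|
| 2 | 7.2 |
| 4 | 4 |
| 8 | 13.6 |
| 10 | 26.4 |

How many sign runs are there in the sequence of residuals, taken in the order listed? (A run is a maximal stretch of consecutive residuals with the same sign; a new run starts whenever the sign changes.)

3 runs

x=2: ŷ = -1.6 + 2.4·2 = 3.2; e = 7.2 − 3.2 = 4
x=4: ŷ = -1.6 + 2.4·4 = 8; e = 4 − 8 = -4
x=8: ŷ = -1.6 + 2.4·8 = 17.6; e = 13.6 − 17.6 = -4
x=10: ŷ = -1.6 + 2.4·10 = 22.4; e = 26.4 − 22.4 = 4
Signs: + − − +
Runs: +×1, −×2, +×1 → 3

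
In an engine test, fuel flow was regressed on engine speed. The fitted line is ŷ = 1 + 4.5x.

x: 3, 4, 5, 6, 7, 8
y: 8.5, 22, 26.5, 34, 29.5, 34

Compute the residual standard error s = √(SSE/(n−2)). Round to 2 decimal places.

s = 5.20

x=3: ŷ = 1 + 4.5·3 = 14.5; e = 8.5 − 14.5 = -6
x=4: ŷ = 1 + 4.5·4 = 19; e = 22 − 19 = 3
x=5: ŷ = 1 + 4.5·5 = 23.5; e = 26.5 − 23.5 = 3
x=6: ŷ = 1 + 4.5·6 = 28; e = 34 − 28 = 6
x=7: ŷ = 1 + 4.5·7 = 32.5; e = 29.5 − 32.5 = -3
x=8: ŷ = 1 + 4.5·8 = 37; e = 34 − 37 = -3
SSE = 36 + 9 + 9 + 36 + 9 + 9 = 108
s = √(108/4) = √27 ≈ 5.20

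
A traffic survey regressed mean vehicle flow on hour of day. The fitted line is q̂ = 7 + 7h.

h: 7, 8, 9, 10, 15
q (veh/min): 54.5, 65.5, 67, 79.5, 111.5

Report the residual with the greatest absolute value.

h=7: q̂ = 7 + 7·7 = 56; r = 54.5 − 56 = -1.5
h=8: q̂ = 7 + 7·8 = 63; r = 65.5 − 63 = 2.5
h=9: q̂ = 7 + 7·9 = 70; r = 67 − 70 = -3
h=10: q̂ = 7 + 7·10 = 77; r = 79.5 − 77 = 2.5
h=15: q̂ = 7 + 7·15 = 112; r = 111.5 − 112 = -0.5
Largest |r| is 3 at h = 9, residual -3.

r = -3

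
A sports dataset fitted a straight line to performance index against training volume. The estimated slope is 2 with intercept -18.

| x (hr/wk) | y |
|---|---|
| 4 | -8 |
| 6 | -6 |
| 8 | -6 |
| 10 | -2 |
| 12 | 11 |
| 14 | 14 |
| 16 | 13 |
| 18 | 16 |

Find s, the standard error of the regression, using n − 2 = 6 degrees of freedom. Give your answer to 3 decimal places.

x=4: ŷ = -18 + 2·4 = -10; e = -8 − (-10) = 2
x=6: ŷ = -18 + 2·6 = -6; e = -6 − (-6) = 0
x=8: ŷ = -18 + 2·8 = -2; e = -6 − (-2) = -4
x=10: ŷ = -18 + 2·10 = 2; e = -2 − 2 = -4
x=12: ŷ = -18 + 2·12 = 6; e = 11 − 6 = 5
x=14: ŷ = -18 + 2·14 = 10; e = 14 − 10 = 4
x=16: ŷ = -18 + 2·16 = 14; e = 13 − 14 = -1
x=18: ŷ = -18 + 2·18 = 18; e = 16 − 18 = -2
SSE = 4 + 0 + 16 + 16 + 25 + 16 + 1 + 4 = 82
s = √(82/6) = √13.6667 ≈ 3.697

s = 3.697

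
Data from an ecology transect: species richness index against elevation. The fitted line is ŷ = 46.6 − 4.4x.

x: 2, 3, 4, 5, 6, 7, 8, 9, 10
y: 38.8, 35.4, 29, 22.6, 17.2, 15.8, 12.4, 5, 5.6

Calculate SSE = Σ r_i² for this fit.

SSE = 32

x=2: ŷ = 46.6 − 4.4·2 = 37.8; r = 38.8 − 37.8 = 1
x=3: ŷ = 46.6 − 4.4·3 = 33.4; r = 35.4 − 33.4 = 2
x=4: ŷ = 46.6 − 4.4·4 = 29; r = 29 − 29 = 0
x=5: ŷ = 46.6 − 4.4·5 = 24.6; r = 22.6 − 24.6 = -2
x=6: ŷ = 46.6 − 4.4·6 = 20.2; r = 17.2 − 20.2 = -3
x=7: ŷ = 46.6 − 4.4·7 = 15.8; r = 15.8 − 15.8 = 0
x=8: ŷ = 46.6 − 4.4·8 = 11.4; r = 12.4 − 11.4 = 1
x=9: ŷ = 46.6 − 4.4·9 = 7; r = 5 − 7 = -2
x=10: ŷ = 46.6 − 4.4·10 = 2.6; r = 5.6 − 2.6 = 3
SSE = 1 + 4 + 0 + 4 + 9 + 0 + 1 + 4 + 9 = 32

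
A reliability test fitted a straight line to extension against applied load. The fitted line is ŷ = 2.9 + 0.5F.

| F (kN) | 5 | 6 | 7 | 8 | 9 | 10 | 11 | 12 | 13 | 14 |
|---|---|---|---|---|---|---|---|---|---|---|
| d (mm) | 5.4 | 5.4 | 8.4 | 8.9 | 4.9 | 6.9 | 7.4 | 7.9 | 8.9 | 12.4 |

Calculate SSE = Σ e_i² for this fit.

SSE = 24

F=5: ŷ = 2.9 + 0.5·5 = 5.4; e = 5.4 − 5.4 = 0
F=6: ŷ = 2.9 + 0.5·6 = 5.9; e = 5.4 − 5.9 = -0.5
F=7: ŷ = 2.9 + 0.5·7 = 6.4; e = 8.4 − 6.4 = 2
F=8: ŷ = 2.9 + 0.5·8 = 6.9; e = 8.9 − 6.9 = 2
F=9: ŷ = 2.9 + 0.5·9 = 7.4; e = 4.9 − 7.4 = -2.5
F=10: ŷ = 2.9 + 0.5·10 = 7.9; e = 6.9 − 7.9 = -1
F=11: ŷ = 2.9 + 0.5·11 = 8.4; e = 7.4 − 8.4 = -1
F=12: ŷ = 2.9 + 0.5·12 = 8.9; e = 7.9 − 8.9 = -1
F=13: ŷ = 2.9 + 0.5·13 = 9.4; e = 8.9 − 9.4 = -0.5
F=14: ŷ = 2.9 + 0.5·14 = 9.9; e = 12.4 − 9.9 = 2.5
SSE = 0 + 0.25 + 4 + 4 + 6.25 + 1 + 1 + 1 + 0.25 + 6.25 = 24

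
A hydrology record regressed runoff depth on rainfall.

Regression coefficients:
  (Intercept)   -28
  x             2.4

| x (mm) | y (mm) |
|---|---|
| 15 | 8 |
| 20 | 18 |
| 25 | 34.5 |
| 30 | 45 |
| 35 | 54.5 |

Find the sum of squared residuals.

SSE = 13.5

x=15: ŷ = -28 + 2.4·15 = 8; r = 8 − 8 = 0
x=20: ŷ = -28 + 2.4·20 = 20; r = 18 − 20 = -2
x=25: ŷ = -28 + 2.4·25 = 32; r = 34.5 − 32 = 2.5
x=30: ŷ = -28 + 2.4·30 = 44; r = 45 − 44 = 1
x=35: ŷ = -28 + 2.4·35 = 56; r = 54.5 − 56 = -1.5
SSE = 0 + 4 + 6.25 + 1 + 2.25 = 13.5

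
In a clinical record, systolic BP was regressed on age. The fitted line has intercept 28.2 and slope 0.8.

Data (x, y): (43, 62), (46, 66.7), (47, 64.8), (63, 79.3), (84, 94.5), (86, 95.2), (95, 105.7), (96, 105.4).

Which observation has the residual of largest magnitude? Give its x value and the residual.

x=43: ŷ = 28.2 + 0.8·43 = 62.6; e = 62 − 62.6 = -0.6
x=46: ŷ = 28.2 + 0.8·46 = 65; e = 66.7 − 65 = 1.7
x=47: ŷ = 28.2 + 0.8·47 = 65.8; e = 64.8 − 65.8 = -1
x=63: ŷ = 28.2 + 0.8·63 = 78.6; e = 79.3 − 78.6 = 0.7
x=84: ŷ = 28.2 + 0.8·84 = 95.4; e = 94.5 − 95.4 = -0.9
x=86: ŷ = 28.2 + 0.8·86 = 97; e = 95.2 − 97 = -1.8
x=95: ŷ = 28.2 + 0.8·95 = 104.2; e = 105.7 − 104.2 = 1.5
x=96: ŷ = 28.2 + 0.8·96 = 105; e = 105.4 − 105 = 0.4
Largest |e| is 1.8 at x = 86, residual -1.8.

x = 86, e = -1.8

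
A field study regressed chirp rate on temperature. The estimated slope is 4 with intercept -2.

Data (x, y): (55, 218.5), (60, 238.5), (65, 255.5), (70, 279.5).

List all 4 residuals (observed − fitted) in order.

0.5, 0.5, -2.5, 1.5

x=55: ŷ = -2 + 4·55 = 218; e = 218.5 − 218 = 0.5
x=60: ŷ = -2 + 4·60 = 238; e = 238.5 − 238 = 0.5
x=65: ŷ = -2 + 4·65 = 258; e = 255.5 − 258 = -2.5
x=70: ŷ = -2 + 4·70 = 278; e = 279.5 − 278 = 1.5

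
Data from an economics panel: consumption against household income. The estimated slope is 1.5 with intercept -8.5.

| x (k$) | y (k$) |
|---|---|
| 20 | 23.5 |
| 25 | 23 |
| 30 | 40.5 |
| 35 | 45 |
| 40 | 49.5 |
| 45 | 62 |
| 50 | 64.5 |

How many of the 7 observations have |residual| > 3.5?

2

x=20: ŷ = -8.5 + 1.5·20 = 21.5; e = 23.5 − 21.5 = 2
x=25: ŷ = -8.5 + 1.5·25 = 29; e = 23 − 29 = -6
x=30: ŷ = -8.5 + 1.5·30 = 36.5; e = 40.5 − 36.5 = 4
x=35: ŷ = -8.5 + 1.5·35 = 44; e = 45 − 44 = 1
x=40: ŷ = -8.5 + 1.5·40 = 51.5; e = 49.5 − 51.5 = -2
x=45: ŷ = -8.5 + 1.5·45 = 59; e = 62 − 59 = 3
x=50: ŷ = -8.5 + 1.5·50 = 66.5; e = 64.5 − 66.5 = -2
|e| > 3.5: x=25 (|e|=6), x=30 (|e|=4) → 2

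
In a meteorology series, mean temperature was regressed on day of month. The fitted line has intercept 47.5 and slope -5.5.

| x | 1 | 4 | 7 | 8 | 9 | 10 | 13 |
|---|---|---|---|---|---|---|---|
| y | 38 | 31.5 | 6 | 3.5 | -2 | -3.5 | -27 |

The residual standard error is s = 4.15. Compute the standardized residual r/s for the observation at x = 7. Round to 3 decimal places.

-0.723

ŷ = 47.5 − 5.5·7 = 9
r = 6 − 9 = -3
r/s = -3 / 4.15 = -0.723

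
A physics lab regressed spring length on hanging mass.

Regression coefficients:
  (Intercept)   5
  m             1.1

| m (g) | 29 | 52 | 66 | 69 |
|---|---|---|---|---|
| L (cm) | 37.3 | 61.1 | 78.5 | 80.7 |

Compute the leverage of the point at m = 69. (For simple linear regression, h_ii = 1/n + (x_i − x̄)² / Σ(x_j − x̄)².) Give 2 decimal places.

h = 0.48

m̄ = (29 + 52 + 66 + 69)/4 = 54
Σ(m − m̄)² = 625 + 4 + 144 + 225 = 998
h = 1/4 + (15)²/998 = 0.25 + 0.225451 = 0.48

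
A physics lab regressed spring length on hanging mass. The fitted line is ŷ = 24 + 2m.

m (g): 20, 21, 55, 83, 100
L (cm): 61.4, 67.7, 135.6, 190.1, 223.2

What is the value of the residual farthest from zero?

e = -2.6

m=20: ŷ = 24 + 2·20 = 64; e = 61.4 − 64 = -2.6
m=21: ŷ = 24 + 2·21 = 66; e = 67.7 − 66 = 1.7
m=55: ŷ = 24 + 2·55 = 134; e = 135.6 − 134 = 1.6
m=83: ŷ = 24 + 2·83 = 190; e = 190.1 − 190 = 0.1
m=100: ŷ = 24 + 2·100 = 224; e = 223.2 − 224 = -0.8
Largest |e| is 2.6 at m = 20, residual -2.6.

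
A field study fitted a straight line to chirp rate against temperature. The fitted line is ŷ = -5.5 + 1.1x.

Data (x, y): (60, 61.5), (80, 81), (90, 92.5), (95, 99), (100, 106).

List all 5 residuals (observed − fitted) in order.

x=60: ŷ = -5.5 + 1.1·60 = 60.5; r = 61.5 − 60.5 = 1
x=80: ŷ = -5.5 + 1.1·80 = 82.5; r = 81 − 82.5 = -1.5
x=90: ŷ = -5.5 + 1.1·90 = 93.5; r = 92.5 − 93.5 = -1
x=95: ŷ = -5.5 + 1.1·95 = 99; r = 99 − 99 = 0
x=100: ŷ = -5.5 + 1.1·100 = 104.5; r = 106 − 104.5 = 1.5

1, -1.5, -1, 0, 1.5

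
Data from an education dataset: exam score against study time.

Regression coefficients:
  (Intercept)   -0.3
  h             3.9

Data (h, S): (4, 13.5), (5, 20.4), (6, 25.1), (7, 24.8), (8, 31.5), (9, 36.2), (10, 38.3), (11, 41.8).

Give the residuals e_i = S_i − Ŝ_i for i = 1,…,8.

-1.8, 1.2, 2, -2.2, 0.6, 1.4, -0.4, -0.8

h=4: Ŝ = -0.3 + 3.9·4 = 15.3; e = 13.5 − 15.3 = -1.8
h=5: Ŝ = -0.3 + 3.9·5 = 19.2; e = 20.4 − 19.2 = 1.2
h=6: Ŝ = -0.3 + 3.9·6 = 23.1; e = 25.1 − 23.1 = 2
h=7: Ŝ = -0.3 + 3.9·7 = 27; e = 24.8 − 27 = -2.2
h=8: Ŝ = -0.3 + 3.9·8 = 30.9; e = 31.5 − 30.9 = 0.6
h=9: Ŝ = -0.3 + 3.9·9 = 34.8; e = 36.2 − 34.8 = 1.4
h=10: Ŝ = -0.3 + 3.9·10 = 38.7; e = 38.3 − 38.7 = -0.4
h=11: Ŝ = -0.3 + 3.9·11 = 42.6; e = 41.8 − 42.6 = -0.8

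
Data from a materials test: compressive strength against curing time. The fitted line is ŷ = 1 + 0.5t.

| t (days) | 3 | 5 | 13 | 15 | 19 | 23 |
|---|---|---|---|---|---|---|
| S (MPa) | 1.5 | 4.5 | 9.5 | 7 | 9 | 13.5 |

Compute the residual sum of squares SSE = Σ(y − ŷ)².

t=3: ŷ = 1 + 0.5·3 = 2.5; e = 1.5 − 2.5 = -1
t=5: ŷ = 1 + 0.5·5 = 3.5; e = 4.5 − 3.5 = 1
t=13: ŷ = 1 + 0.5·13 = 7.5; e = 9.5 − 7.5 = 2
t=15: ŷ = 1 + 0.5·15 = 8.5; e = 7 − 8.5 = -1.5
t=19: ŷ = 1 + 0.5·19 = 10.5; e = 9 − 10.5 = -1.5
t=23: ŷ = 1 + 0.5·23 = 12.5; e = 13.5 − 12.5 = 1
SSE = 1 + 1 + 4 + 2.25 + 2.25 + 1 = 11.5

SSE = 11.5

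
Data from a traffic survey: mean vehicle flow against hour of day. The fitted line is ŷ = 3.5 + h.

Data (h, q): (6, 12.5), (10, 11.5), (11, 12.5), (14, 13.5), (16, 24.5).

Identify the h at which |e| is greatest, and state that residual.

h = 16, e = 5

h=6: ŷ = 3.5 + 6 = 9.5; e = 12.5 − 9.5 = 3
h=10: ŷ = 3.5 + 10 = 13.5; e = 11.5 − 13.5 = -2
h=11: ŷ = 3.5 + 11 = 14.5; e = 12.5 − 14.5 = -2
h=14: ŷ = 3.5 + 14 = 17.5; e = 13.5 − 17.5 = -4
h=16: ŷ = 3.5 + 16 = 19.5; e = 24.5 − 19.5 = 5
Largest |e| is 5 at h = 16, residual 5.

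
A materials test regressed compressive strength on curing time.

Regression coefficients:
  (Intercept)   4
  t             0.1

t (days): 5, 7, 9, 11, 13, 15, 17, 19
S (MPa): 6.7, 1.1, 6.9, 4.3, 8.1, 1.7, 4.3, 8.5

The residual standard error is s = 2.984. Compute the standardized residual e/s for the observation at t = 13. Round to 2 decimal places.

0.94

Ŝ = 4 + 0.1·13 = 5.3
e = 8.1 − 5.3 = 2.8
e/s = 2.8 / 2.984 = 0.94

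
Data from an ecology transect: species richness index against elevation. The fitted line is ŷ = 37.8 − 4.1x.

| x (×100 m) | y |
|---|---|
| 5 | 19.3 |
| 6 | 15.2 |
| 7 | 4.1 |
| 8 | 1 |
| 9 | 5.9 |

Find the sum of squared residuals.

x=5: ŷ = 37.8 − 4.1·5 = 17.3; e = 19.3 − 17.3 = 2
x=6: ŷ = 37.8 − 4.1·6 = 13.2; e = 15.2 − 13.2 = 2
x=7: ŷ = 37.8 − 4.1·7 = 9.1; e = 4.1 − 9.1 = -5
x=8: ŷ = 37.8 − 4.1·8 = 5; e = 1 − 5 = -4
x=9: ŷ = 37.8 − 4.1·9 = 0.9; e = 5.9 − 0.9 = 5
SSE = 4 + 4 + 25 + 16 + 25 = 74

SSE = 74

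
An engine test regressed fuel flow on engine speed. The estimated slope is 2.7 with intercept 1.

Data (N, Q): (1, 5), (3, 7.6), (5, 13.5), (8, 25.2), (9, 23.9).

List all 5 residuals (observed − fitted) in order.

N=1: Q̂ = 1 + 2.7·1 = 3.7; r = 5 − 3.7 = 1.3
N=3: Q̂ = 1 + 2.7·3 = 9.1; r = 7.6 − 9.1 = -1.5
N=5: Q̂ = 1 + 2.7·5 = 14.5; r = 13.5 − 14.5 = -1
N=8: Q̂ = 1 + 2.7·8 = 22.6; r = 25.2 − 22.6 = 2.6
N=9: Q̂ = 1 + 2.7·9 = 25.3; r = 23.9 − 25.3 = -1.4

1.3, -1.5, -1, 2.6, -1.4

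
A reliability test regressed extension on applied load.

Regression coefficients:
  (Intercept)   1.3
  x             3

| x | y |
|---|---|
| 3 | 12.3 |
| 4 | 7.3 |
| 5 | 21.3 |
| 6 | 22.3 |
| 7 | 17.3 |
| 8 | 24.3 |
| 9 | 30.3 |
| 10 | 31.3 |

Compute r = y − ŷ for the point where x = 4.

r = -6

ŷ = 1.3 + 3·4 = 13.3
r = 7.3 − 13.3 = -6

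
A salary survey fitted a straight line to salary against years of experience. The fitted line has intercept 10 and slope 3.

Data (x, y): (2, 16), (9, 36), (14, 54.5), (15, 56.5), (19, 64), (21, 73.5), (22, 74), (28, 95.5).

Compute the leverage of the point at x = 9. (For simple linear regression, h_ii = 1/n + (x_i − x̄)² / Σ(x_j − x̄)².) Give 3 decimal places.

h = 0.238

x̄ = (2 + 9 + 14 + 15 + 19 + 21 + 22 + 28)/8 = 16.25
Σ(x − x̄)² = 203.062 + 52.5625 + 5.0625 + 1.5625 + 7.5625 + 22.5625 + 33.0625 + 138.062 = 463.5
h = 1/8 + (-7.25)²/463.5 = 0.125 + 0.113403 = 0.238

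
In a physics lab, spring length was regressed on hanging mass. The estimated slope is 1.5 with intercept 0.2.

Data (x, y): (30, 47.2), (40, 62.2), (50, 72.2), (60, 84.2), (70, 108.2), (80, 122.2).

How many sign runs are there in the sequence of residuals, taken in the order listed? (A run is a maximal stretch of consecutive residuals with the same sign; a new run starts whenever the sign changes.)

3 runs

x=30: ŷ = 0.2 + 1.5·30 = 45.2; r = 47.2 − 45.2 = 2
x=40: ŷ = 0.2 + 1.5·40 = 60.2; r = 62.2 − 60.2 = 2
x=50: ŷ = 0.2 + 1.5·50 = 75.2; r = 72.2 − 75.2 = -3
x=60: ŷ = 0.2 + 1.5·60 = 90.2; r = 84.2 − 90.2 = -6
x=70: ŷ = 0.2 + 1.5·70 = 105.2; r = 108.2 − 105.2 = 3
x=80: ŷ = 0.2 + 1.5·80 = 120.2; r = 122.2 − 120.2 = 2
Signs: + + − − + +
Runs: +×2, −×2, +×2 → 3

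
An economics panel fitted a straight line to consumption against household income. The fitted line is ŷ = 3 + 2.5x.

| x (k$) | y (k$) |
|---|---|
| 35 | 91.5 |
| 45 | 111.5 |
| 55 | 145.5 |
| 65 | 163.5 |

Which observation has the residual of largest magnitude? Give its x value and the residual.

x = 55, r = 5

x=35: ŷ = 3 + 2.5·35 = 90.5; r = 91.5 − 90.5 = 1
x=45: ŷ = 3 + 2.5·45 = 115.5; r = 111.5 − 115.5 = -4
x=55: ŷ = 3 + 2.5·55 = 140.5; r = 145.5 − 140.5 = 5
x=65: ŷ = 3 + 2.5·65 = 165.5; r = 163.5 − 165.5 = -2
Largest |r| is 5 at x = 55, residual 5.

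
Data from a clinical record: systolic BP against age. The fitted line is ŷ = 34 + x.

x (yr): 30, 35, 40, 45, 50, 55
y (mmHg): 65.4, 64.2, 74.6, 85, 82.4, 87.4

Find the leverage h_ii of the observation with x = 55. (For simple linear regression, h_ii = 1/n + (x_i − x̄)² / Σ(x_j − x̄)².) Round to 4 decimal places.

x̄ = (30 + 35 + 40 + 45 + 50 + 55)/6 = 42.5
Σ(x − x̄)² = 156.25 + 56.25 + 6.25 + 6.25 + 56.25 + 156.25 = 437.5
h = 1/6 + (12.5)²/437.5 = 0.166667 + 0.357143 = 0.5238

h = 0.5238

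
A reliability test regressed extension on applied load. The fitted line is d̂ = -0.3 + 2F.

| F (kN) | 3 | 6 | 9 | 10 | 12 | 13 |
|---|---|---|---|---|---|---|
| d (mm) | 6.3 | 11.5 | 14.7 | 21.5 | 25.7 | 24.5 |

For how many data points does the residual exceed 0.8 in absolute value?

F=3: d̂ = -0.3 + 2·3 = 5.7; e = 6.3 − 5.7 = 0.6
F=6: d̂ = -0.3 + 2·6 = 11.7; e = 11.5 − 11.7 = -0.2
F=9: d̂ = -0.3 + 2·9 = 17.7; e = 14.7 − 17.7 = -3
F=10: d̂ = -0.3 + 2·10 = 19.7; e = 21.5 − 19.7 = 1.8
F=12: d̂ = -0.3 + 2·12 = 23.7; e = 25.7 − 23.7 = 2
F=13: d̂ = -0.3 + 2·13 = 25.7; e = 24.5 − 25.7 = -1.2
|e| > 0.8: F=9 (|e|=3), F=10 (|e|=1.8), F=12 (|e|=2), F=13 (|e|=1.2) → 4

4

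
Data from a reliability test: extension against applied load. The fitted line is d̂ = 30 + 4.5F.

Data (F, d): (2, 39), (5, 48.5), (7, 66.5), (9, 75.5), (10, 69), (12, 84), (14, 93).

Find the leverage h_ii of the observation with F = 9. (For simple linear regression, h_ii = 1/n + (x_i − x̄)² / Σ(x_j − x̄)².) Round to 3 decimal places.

h = 0.146

F̄ = (2 + 5 + 7 + 9 + 10 + 12 + 14)/7 = 8.42857
Σ(F − F̄)² = 41.3265 + 11.7551 + 2.04082 + 0.326531 + 2.46939 + 12.7551 + 31.0408 = 101.714
h = 1/7 + (0.571429)²/101.714 = 0.142857 + 0.00321027 = 0.146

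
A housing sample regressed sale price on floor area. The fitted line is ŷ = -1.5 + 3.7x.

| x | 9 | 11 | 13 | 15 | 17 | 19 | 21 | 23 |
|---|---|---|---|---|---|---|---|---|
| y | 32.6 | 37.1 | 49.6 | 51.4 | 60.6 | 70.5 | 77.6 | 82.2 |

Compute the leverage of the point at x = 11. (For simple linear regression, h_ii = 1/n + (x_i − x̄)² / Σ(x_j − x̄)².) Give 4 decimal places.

h = 0.2738

x̄ = (9 + 11 + 13 + 15 + 17 + 19 + 21 + 23)/8 = 16
Σ(x − x̄)² = 49 + 25 + 9 + 1 + 1 + 9 + 25 + 49 = 168
h = 1/8 + (-5)²/168 = 0.125 + 0.14881 = 0.2738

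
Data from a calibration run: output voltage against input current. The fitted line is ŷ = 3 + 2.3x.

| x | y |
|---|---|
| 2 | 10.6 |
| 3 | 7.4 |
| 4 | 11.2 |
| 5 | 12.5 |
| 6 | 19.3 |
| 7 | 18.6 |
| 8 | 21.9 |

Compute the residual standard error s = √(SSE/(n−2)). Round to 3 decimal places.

s = 2.324

x=2: ŷ = 3 + 2.3·2 = 7.6; r = 10.6 − 7.6 = 3
x=3: ŷ = 3 + 2.3·3 = 9.9; r = 7.4 − 9.9 = -2.5
x=4: ŷ = 3 + 2.3·4 = 12.2; r = 11.2 − 12.2 = -1
x=5: ŷ = 3 + 2.3·5 = 14.5; r = 12.5 − 14.5 = -2
x=6: ŷ = 3 + 2.3·6 = 16.8; r = 19.3 − 16.8 = 2.5
x=7: ŷ = 3 + 2.3·7 = 19.1; r = 18.6 − 19.1 = -0.5
x=8: ŷ = 3 + 2.3·8 = 21.4; r = 21.9 − 21.4 = 0.5
SSE = 9 + 6.25 + 1 + 4 + 6.25 + 0.25 + 0.25 = 27
s = √(27/5) = √5.4 ≈ 2.324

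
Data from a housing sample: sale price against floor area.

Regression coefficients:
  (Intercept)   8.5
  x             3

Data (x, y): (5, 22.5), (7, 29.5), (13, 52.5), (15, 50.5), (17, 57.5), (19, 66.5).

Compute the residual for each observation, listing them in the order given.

-1, 0, 5, -3, -2, 1

x=5: ŷ = 8.5 + 3·5 = 23.5; e = 22.5 − 23.5 = -1
x=7: ŷ = 8.5 + 3·7 = 29.5; e = 29.5 − 29.5 = 0
x=13: ŷ = 8.5 + 3·13 = 47.5; e = 52.5 − 47.5 = 5
x=15: ŷ = 8.5 + 3·15 = 53.5; e = 50.5 − 53.5 = -3
x=17: ŷ = 8.5 + 3·17 = 59.5; e = 57.5 − 59.5 = -2
x=19: ŷ = 8.5 + 3·19 = 65.5; e = 66.5 − 65.5 = 1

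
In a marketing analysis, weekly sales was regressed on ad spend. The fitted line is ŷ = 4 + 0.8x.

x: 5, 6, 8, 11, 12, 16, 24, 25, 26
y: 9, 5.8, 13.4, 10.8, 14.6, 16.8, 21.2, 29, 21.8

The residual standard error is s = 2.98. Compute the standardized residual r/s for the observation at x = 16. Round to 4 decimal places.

ŷ = 4 + 0.8·16 = 16.8
r = 16.8 − 16.8 = 0
r/s = 0 / 2.98 = 0.0000

0.0000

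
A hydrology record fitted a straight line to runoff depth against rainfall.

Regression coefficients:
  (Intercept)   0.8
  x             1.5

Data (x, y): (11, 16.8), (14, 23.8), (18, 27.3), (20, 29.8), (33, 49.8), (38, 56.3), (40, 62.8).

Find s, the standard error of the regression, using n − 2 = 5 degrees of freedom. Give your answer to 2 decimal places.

x=11: ŷ = 0.8 + 1.5·11 = 17.3; r = 16.8 − 17.3 = -0.5
x=14: ŷ = 0.8 + 1.5·14 = 21.8; r = 23.8 − 21.8 = 2
x=18: ŷ = 0.8 + 1.5·18 = 27.8; r = 27.3 − 27.8 = -0.5
x=20: ŷ = 0.8 + 1.5·20 = 30.8; r = 29.8 − 30.8 = -1
x=33: ŷ = 0.8 + 1.5·33 = 50.3; r = 49.8 − 50.3 = -0.5
x=38: ŷ = 0.8 + 1.5·38 = 57.8; r = 56.3 − 57.8 = -1.5
x=40: ŷ = 0.8 + 1.5·40 = 60.8; r = 62.8 − 60.8 = 2
SSE = 0.25 + 4 + 0.25 + 1 + 0.25 + 2.25 + 4 = 12
s = √(12/5) = √2.4 ≈ 1.55

s = 1.55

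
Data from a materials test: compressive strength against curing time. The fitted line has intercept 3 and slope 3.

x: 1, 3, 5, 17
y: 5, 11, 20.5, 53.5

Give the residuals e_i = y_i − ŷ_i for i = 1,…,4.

x=1: ŷ = 3 + 3·1 = 6; e = 5 − 6 = -1
x=3: ŷ = 3 + 3·3 = 12; e = 11 − 12 = -1
x=5: ŷ = 3 + 3·5 = 18; e = 20.5 − 18 = 2.5
x=17: ŷ = 3 + 3·17 = 54; e = 53.5 − 54 = -0.5

-1, -1, 2.5, -0.5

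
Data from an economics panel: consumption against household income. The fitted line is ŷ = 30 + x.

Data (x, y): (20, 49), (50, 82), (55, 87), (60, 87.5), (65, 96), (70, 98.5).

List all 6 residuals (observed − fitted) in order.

-1, 2, 2, -2.5, 1, -1.5

x=20: ŷ = 30 + 20 = 50; e = 49 − 50 = -1
x=50: ŷ = 30 + 50 = 80; e = 82 − 80 = 2
x=55: ŷ = 30 + 55 = 85; e = 87 − 85 = 2
x=60: ŷ = 30 + 60 = 90; e = 87.5 − 90 = -2.5
x=65: ŷ = 30 + 65 = 95; e = 96 − 95 = 1
x=70: ŷ = 30 + 70 = 100; e = 98.5 − 100 = -1.5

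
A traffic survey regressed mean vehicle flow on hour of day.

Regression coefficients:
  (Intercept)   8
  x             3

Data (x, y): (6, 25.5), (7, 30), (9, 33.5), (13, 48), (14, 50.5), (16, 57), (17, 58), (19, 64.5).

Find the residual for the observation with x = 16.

r = 1

ŷ = 8 + 3·16 = 56
r = 57 − 56 = 1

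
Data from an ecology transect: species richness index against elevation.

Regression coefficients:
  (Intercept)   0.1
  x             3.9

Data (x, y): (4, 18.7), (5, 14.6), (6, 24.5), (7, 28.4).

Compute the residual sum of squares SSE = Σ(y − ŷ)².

SSE = 36

x=4: ŷ = 0.1 + 3.9·4 = 15.7; r = 18.7 − 15.7 = 3
x=5: ŷ = 0.1 + 3.9·5 = 19.6; r = 14.6 − 19.6 = -5
x=6: ŷ = 0.1 + 3.9·6 = 23.5; r = 24.5 − 23.5 = 1
x=7: ŷ = 0.1 + 3.9·7 = 27.4; r = 28.4 − 27.4 = 1
SSE = 9 + 25 + 1 + 1 = 36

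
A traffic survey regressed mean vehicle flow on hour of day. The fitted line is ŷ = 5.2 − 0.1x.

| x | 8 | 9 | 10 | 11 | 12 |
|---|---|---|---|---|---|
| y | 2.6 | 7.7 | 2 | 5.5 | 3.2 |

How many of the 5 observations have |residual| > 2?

x=8: ŷ = 5.2 − 0.1·8 = 4.4; e = 2.6 − 4.4 = -1.8
x=9: ŷ = 5.2 − 0.1·9 = 4.3; e = 7.7 − 4.3 = 3.4
x=10: ŷ = 5.2 − 0.1·10 = 4.2; e = 2 − 4.2 = -2.2
x=11: ŷ = 5.2 − 0.1·11 = 4.1; e = 5.5 − 4.1 = 1.4
x=12: ŷ = 5.2 − 0.1·12 = 4; e = 3.2 − 4 = -0.8
|e| > 2: x=9 (|e|=3.4), x=10 (|e|=2.2) → 2

2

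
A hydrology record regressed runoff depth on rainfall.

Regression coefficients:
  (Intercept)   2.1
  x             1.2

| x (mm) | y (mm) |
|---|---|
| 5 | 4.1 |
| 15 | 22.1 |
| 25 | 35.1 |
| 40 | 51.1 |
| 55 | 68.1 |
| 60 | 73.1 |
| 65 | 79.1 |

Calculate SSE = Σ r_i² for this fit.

SSE = 32

x=5: ŷ = 2.1 + 1.2·5 = 8.1; r = 4.1 − 8.1 = -4
x=15: ŷ = 2.1 + 1.2·15 = 20.1; r = 22.1 − 20.1 = 2
x=25: ŷ = 2.1 + 1.2·25 = 32.1; r = 35.1 − 32.1 = 3
x=40: ŷ = 2.1 + 1.2·40 = 50.1; r = 51.1 − 50.1 = 1
x=55: ŷ = 2.1 + 1.2·55 = 68.1; r = 68.1 − 68.1 = 0
x=60: ŷ = 2.1 + 1.2·60 = 74.1; r = 73.1 − 74.1 = -1
x=65: ŷ = 2.1 + 1.2·65 = 80.1; r = 79.1 − 80.1 = -1
SSE = 16 + 4 + 9 + 1 + 0 + 1 + 1 = 32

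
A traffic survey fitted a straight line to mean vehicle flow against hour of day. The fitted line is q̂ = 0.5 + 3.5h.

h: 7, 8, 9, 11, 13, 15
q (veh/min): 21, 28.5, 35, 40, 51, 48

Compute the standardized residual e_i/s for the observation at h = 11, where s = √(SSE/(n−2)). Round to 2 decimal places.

h=7: q̂ = 0.5 + 3.5·7 = 25; e = 21 − 25 = -4
h=8: q̂ = 0.5 + 3.5·8 = 28.5; e = 28.5 − 28.5 = 0
h=9: q̂ = 0.5 + 3.5·9 = 32; e = 35 − 32 = 3
h=11: q̂ = 0.5 + 3.5·11 = 39; e = 40 − 39 = 1
h=13: q̂ = 0.5 + 3.5·13 = 46; e = 51 − 46 = 5
h=15: q̂ = 0.5 + 3.5·15 = 53; e = 48 − 53 = -5
SSE = 16 + 0 + 9 + 1 + 25 + 25 = 76
s = √(76/4) = 4.3589
e/s = 1 / 4.3589 = 0.23

0.23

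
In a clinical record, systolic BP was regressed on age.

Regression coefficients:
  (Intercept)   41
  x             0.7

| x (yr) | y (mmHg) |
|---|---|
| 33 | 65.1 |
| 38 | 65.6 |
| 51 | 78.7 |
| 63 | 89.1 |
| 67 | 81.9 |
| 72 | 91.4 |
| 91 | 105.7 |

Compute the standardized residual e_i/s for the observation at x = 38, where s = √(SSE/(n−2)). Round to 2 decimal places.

-0.57

x=33: ŷ = 41 + 0.7·33 = 64.1; e = 65.1 − 64.1 = 1
x=38: ŷ = 41 + 0.7·38 = 67.6; e = 65.6 − 67.6 = -2
x=51: ŷ = 41 + 0.7·51 = 76.7; e = 78.7 − 76.7 = 2
x=63: ŷ = 41 + 0.7·63 = 85.1; e = 89.1 − 85.1 = 4
x=67: ŷ = 41 + 0.7·67 = 87.9; e = 81.9 − 87.9 = -6
x=72: ŷ = 41 + 0.7·72 = 91.4; e = 91.4 − 91.4 = 0
x=91: ŷ = 41 + 0.7·91 = 104.7; e = 105.7 − 104.7 = 1
SSE = 1 + 4 + 4 + 16 + 36 + 0 + 1 = 62
s = √(62/5) = 3.52136
e/s = -2 / 3.52136 = -0.57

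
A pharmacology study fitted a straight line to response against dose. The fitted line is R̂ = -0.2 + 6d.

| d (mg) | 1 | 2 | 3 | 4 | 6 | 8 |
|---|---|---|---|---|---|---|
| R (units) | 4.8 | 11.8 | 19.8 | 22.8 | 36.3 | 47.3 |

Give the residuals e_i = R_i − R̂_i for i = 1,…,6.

-1, 0, 2, -1, 0.5, -0.5

d=1: R̂ = -0.2 + 6·1 = 5.8; e = 4.8 − 5.8 = -1
d=2: R̂ = -0.2 + 6·2 = 11.8; e = 11.8 − 11.8 = 0
d=3: R̂ = -0.2 + 6·3 = 17.8; e = 19.8 − 17.8 = 2
d=4: R̂ = -0.2 + 6·4 = 23.8; e = 22.8 − 23.8 = -1
d=6: R̂ = -0.2 + 6·6 = 35.8; e = 36.3 − 35.8 = 0.5
d=8: R̂ = -0.2 + 6·8 = 47.8; e = 47.3 − 47.8 = -0.5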